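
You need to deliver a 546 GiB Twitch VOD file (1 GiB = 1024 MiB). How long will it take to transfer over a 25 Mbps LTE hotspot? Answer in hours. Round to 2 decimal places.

File: 546 GiB = 4690104.3 Mb.
At 25 Mbps: 4690104.3 / 25 = 187604.2 s ≈ 52.1 hours.

52.11 hours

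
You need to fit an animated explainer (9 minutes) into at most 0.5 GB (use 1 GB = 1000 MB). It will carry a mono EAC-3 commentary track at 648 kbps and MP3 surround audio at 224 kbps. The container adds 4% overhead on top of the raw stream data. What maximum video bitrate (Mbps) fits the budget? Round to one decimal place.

6.3 Mbps

Budget: 0.5 GB = 4000.0 Mb.
Stream payload after overhead: 4000.0 / 1.04 = 3846.2 Mb.
9 min = 540 s
Total bitrate budget: 3846.2 Mb / 540 s = 7.123 Mbps.
Audio total: 648 + 224 = 872 kbps = 0.872 Mbps.
Video: 7.123 − 0.872 = 6.251 Mbps.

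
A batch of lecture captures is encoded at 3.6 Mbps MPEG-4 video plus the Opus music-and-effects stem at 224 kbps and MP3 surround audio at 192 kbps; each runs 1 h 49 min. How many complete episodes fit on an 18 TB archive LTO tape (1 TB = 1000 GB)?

5482

1 h 49 min = 109 min = 6540 s
Audio total: 224 + 192 = 416 kbps = 0.416 Mbps.
Total bitrate: 4.016 Mbps.
Per item: 4.016 Mbps × 6540 s = 26,265 Mb = 3,283 MB.
Capacity: 18 TB = 144,000,000 Mb; 5482.66 items → 5482 complete.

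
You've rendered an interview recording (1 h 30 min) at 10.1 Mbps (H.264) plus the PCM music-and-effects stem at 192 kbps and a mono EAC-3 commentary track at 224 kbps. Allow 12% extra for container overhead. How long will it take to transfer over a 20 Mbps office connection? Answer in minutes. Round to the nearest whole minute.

53 minutes

1 h 30 min = 90 min = 5400 s
Audio total: 192 + 224 = 416 kbps = 0.416 Mbps.
Total bitrate: 10.516 Mbps.
File: 10.516 Mbps × 5400 s = 56786.4 Mb.
With 12% container overhead: ×1.12. → 63600.8 Mb.
At 20 Mbps: 63600.8 / 20 = 3180.0 s ≈ 53 minutes.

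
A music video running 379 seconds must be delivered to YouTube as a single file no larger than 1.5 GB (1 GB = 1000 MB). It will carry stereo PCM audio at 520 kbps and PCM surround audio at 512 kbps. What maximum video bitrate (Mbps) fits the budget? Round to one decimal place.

30.6 Mbps

Budget: 1.5 GB = 12000.0 Mb.
Total bitrate budget: 12000.0 Mb / 379 s = 31.662 Mbps.
Audio total: 520 + 512 = 1032 kbps = 1.032 Mbps.
Video: 31.662 − 1.032 = 30.630 Mbps.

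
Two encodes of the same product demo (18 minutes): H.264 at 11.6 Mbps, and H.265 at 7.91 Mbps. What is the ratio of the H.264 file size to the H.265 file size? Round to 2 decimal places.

18 min = 1080 s
H.264: 11.600 Mbps × 1080 s = 12528.0 Mb = 1.566 GB.
H.265: 7.910 Mbps × 1080 s = 8542.8 Mb = 1.068 GB.
Ratio: 1.566 / 1.068 = 1.466.

1.47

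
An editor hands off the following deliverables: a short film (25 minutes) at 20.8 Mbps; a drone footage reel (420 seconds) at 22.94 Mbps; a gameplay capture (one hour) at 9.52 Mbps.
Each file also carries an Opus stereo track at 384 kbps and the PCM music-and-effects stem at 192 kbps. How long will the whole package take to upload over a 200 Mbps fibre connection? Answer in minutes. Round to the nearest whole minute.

7 minutes

Audio total: 384 + 192 = 576 kbps = 0.576 Mbps.
short film: 21.376 Mbps × 1500 s = 32064.0 Mb
drone footage reel: 23.516 Mbps × 420 s = 9876.7 Mb
gameplay capture: 10.096 Mbps × 3600 s = 36345.6 Mb
Total: 78286.3 Mb = 9785.8 MB.
At 200 Mbps: 78286.3 / 200 = 391 s ≈ 6.52 minutes.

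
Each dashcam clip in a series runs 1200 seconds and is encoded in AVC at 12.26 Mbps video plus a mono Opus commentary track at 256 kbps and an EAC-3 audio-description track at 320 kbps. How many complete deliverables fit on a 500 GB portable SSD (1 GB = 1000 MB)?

259

Audio total: 256 + 320 = 576 kbps = 0.576 Mbps.
Total bitrate: 12.836 Mbps.
Per item: 12.836 Mbps × 1200 s = 15,403 Mb = 1,925 MB.
Capacity: 500 GB = 4,000,000 Mb; 259.69 items → 259 complete.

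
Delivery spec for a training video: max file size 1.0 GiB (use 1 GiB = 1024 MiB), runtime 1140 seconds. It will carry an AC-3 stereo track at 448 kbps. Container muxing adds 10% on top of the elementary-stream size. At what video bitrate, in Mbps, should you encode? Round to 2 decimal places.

Budget: 1.0 GiB = 8589.9 Mb.
Stream payload after overhead: 8589.9 / 1.10 = 7809.0 Mb.
Total bitrate budget: 7809.0 Mb / 1140 s = 6.850 Mbps.
Audio: 448 kbps = 0.448 Mbps.
Video: 6.850 − 0.448 = 6.402 Mbps.

6.40 Mbps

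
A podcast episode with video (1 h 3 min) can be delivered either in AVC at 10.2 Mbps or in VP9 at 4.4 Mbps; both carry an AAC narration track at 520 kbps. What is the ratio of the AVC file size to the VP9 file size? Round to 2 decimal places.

1 h 3 min = 63 min = 3780 s
Audio: 520 kbps = 0.520 Mbps.
AVC: 10.720 Mbps × 3780 s = 40521.6 Mb = 5.065 GB.
VP9: 4.920 Mbps × 3780 s = 18597.6 Mb = 2.325 GB.
Ratio: 5.065 / 2.325 = 2.179.

2.18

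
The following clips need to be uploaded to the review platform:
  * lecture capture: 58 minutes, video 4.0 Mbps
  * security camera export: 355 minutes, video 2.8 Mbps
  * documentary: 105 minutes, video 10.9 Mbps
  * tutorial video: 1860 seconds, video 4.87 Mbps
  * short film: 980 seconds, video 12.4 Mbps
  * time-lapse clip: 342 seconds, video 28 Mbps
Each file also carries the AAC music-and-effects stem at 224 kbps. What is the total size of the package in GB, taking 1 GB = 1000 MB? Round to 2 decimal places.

Audio: 224 kbps = 0.224 Mbps.
lecture capture: 4.224 Mbps × 3480 s = 14699.5 Mb
security camera export: 3.024 Mbps × 21300 s = 64411.2 Mb
documentary: 11.124 Mbps × 6300 s = 70081.2 Mb
tutorial video: 5.094 Mbps × 1860 s = 9474.8 Mb
short film: 12.624 Mbps × 980 s = 12371.5 Mb
time-lapse clip: 28.224 Mbps × 342 s = 9652.6 Mb
Total: 180690.9 Mb = 22586.4 MB.
= 22.59 GB.

22.59 GB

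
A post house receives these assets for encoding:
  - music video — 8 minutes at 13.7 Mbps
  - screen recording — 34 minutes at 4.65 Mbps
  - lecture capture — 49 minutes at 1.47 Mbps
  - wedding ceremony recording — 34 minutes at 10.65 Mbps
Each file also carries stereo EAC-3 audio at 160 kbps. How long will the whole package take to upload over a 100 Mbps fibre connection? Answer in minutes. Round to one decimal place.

7.2 minutes

Audio: 160 kbps = 0.160 Mbps.
music video: 13.860 Mbps × 480 s = 6652.8 Mb
screen recording: 4.810 Mbps × 2040 s = 9812.4 Mb
lecture capture: 1.630 Mbps × 2940 s = 4792.2 Mb
wedding ceremony recording: 10.810 Mbps × 2040 s = 22052.4 Mb
Total: 43309.8 Mb = 5413.7 MB.
At 100 Mbps: 43309.8 / 100 = 433 s ≈ 7.22 minutes.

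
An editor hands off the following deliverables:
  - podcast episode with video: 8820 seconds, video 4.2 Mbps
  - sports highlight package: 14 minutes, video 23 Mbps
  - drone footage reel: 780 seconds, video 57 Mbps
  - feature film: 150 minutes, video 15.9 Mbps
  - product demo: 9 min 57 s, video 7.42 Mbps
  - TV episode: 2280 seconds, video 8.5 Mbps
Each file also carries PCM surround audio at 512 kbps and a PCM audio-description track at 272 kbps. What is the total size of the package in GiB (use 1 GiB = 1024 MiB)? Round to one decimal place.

Audio total: 512 + 272 = 784 kbps = 0.784 Mbps.
podcast episode with video: 4.984 Mbps × 8820 s = 43958.9 Mb
sports highlight package: 23.784 Mbps × 840 s = 19978.6 Mb
drone footage reel: 57.784 Mbps × 780 s = 45071.5 Mb
feature film: 16.684 Mbps × 9000 s = 150156.0 Mb
product demo: 8.204 Mbps × 597 s = 4897.8 Mb
TV episode: 9.284 Mbps × 2280 s = 21167.5 Mb
Total: 285230.3 Mb = 35653.8 MB.
= 33.21 GiB.

33.2 GiB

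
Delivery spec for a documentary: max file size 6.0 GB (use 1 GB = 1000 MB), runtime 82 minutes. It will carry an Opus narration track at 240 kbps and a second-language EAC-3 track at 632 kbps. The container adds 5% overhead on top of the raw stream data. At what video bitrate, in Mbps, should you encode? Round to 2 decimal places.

8.42 Mbps

Budget: 6.0 GB = 48000.0 Mb.
Stream payload after overhead: 48000.0 / 1.05 = 45714.3 Mb.
82 min = 4920 s
Total bitrate budget: 45714.3 Mb / 4920 s = 9.292 Mbps.
Audio total: 240 + 632 = 872 kbps = 0.872 Mbps.
Video: 9.292 − 0.872 = 8.420 Mbps.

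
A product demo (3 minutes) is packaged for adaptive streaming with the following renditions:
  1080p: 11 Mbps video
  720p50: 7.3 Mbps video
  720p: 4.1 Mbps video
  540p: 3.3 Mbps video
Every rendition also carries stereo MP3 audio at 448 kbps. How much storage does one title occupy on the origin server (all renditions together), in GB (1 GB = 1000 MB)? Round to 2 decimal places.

0.62 GB

3 min = 180 s
Audio: 448 kbps = 0.448 Mbps.
Sum of rendition bitrates: (11+0.448) + (7.3+0.448) + (4.1+0.448) + (3.3+0.448) = 27.492 Mbps.
× 180 s = 4,949 Mb = 618.6 MB = 0.6186 GB.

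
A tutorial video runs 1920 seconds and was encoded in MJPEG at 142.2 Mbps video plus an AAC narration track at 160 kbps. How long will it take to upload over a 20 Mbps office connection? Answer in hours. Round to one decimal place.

Audio: 160 kbps = 0.160 Mbps.
Total bitrate: 142.360 Mbps.
File: 142.360 Mbps × 1920 s = 273331.2 Mb.
At 20 Mbps: 273331.2 / 20 = 13666.6 s ≈ 3.8 hours.

3.8 hours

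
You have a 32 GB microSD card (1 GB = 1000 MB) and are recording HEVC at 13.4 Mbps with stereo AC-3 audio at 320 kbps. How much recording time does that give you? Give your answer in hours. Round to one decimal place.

5.2 hours

Audio: 320 kbps = 0.320 Mbps.
Total bitrate: 13.4 + 0.320 = 13.720 Mbps.
Capacity: 32 GB = 256,000 Mb.
Recording time: 256,000 / 13.720 = 18,659 s ≈ 5.18 hours.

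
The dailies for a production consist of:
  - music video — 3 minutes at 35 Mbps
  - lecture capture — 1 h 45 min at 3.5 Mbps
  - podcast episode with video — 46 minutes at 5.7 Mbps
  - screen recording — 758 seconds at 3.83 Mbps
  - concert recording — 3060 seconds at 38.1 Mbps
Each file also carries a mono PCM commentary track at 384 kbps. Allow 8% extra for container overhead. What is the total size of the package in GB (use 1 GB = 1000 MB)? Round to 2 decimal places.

22.76 GB

Audio: 384 kbps = 0.384 Mbps.
music video: 35.384 Mbps × 180 s × 1.08 = 6878.6 Mb
lecture capture: 3.884 Mbps × 6300 s × 1.08 = 26426.7 Mb
podcast episode with video: 6.084 Mbps × 2760 s × 1.08 = 18135.2 Mb
screen recording: 4.214 Mbps × 758 s × 1.08 = 3449.7 Mb
concert recording: 38.484 Mbps × 3060 s × 1.08 = 127181.9 Mb
Total: 182072.2 Mb = 22759.0 MB.
= 22.76 GB.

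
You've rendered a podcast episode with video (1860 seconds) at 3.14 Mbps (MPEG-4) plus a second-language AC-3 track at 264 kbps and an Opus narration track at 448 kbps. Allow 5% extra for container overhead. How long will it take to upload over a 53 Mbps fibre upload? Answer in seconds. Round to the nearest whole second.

Audio total: 264 + 448 = 712 kbps = 0.712 Mbps.
Total bitrate: 3.852 Mbps.
File: 3.852 Mbps × 1860 s = 7164.7 Mb.
With 5% container overhead: ×1.05. → 7523.0 Mb.
At 53 Mbps: 7523.0 / 53 = 141.9 s ≈ 142 seconds.

142 seconds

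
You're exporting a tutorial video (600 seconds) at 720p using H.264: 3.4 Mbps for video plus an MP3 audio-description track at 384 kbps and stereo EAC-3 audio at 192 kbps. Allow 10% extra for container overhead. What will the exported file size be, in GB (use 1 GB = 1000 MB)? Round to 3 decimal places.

0.328 GB

Audio total: 384 + 192 = 576 kbps = 0.576 Mbps.
Total bitrate: 3.4 + 0.576 = 3.976 Mbps.
Stream data: 3.976 Mbps × 600 s = 2385.6 Mb.
With 10% container overhead: ×1.10.
2,624 Mb ÷ 8 = 328.0 MB → 0.328 GB.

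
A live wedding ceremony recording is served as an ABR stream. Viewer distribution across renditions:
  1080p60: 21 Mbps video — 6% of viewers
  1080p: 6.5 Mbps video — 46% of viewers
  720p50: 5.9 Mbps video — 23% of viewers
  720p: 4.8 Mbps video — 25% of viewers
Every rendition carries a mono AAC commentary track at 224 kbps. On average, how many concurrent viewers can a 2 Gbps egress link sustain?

Audio: 224 kbps = 0.224 Mbps.
Average per-viewer bitrate: 0.06×21.224 + 0.46×6.724 + 0.23×6.124 + 0.25×5.024 = 7.031 Mbps.
2 Gbps = 2,000 Mbps; 2,000 / 7.031 = 284.45 → 284.

284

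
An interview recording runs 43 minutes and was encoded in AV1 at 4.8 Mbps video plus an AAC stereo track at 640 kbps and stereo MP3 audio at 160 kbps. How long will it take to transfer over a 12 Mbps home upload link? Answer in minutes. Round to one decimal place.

20.1 minutes

43 min = 2580 s
Audio total: 640 + 160 = 800 kbps = 0.800 Mbps.
Total bitrate: 5.600 Mbps.
File: 5.600 Mbps × 2580 s = 14448.0 Mb.
At 12 Mbps: 14448.0 / 12 = 1204.0 s ≈ 20.1 minutes.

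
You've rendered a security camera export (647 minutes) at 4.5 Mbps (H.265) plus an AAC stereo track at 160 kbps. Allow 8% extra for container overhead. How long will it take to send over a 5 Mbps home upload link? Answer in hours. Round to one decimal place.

647 min = 38820 s
Audio: 160 kbps = 0.160 Mbps.
Total bitrate: 4.660 Mbps.
File: 4.660 Mbps × 38820 s = 180901.2 Mb.
With 8% container overhead: ×1.08. → 195373.3 Mb.
At 5 Mbps: 195373.3 / 5 = 39074.7 s ≈ 10.9 hours.

10.9 hours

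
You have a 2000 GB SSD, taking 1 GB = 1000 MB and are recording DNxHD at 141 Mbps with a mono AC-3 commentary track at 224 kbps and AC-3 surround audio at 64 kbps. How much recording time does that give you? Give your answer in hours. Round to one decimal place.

31.5 hours

Audio total: 224 + 64 = 288 kbps = 0.288 Mbps.
Total bitrate: 141 + 0.288 = 141.288 Mbps.
Capacity: 2000 GB = 16,000,000 Mb.
Recording time: 16,000,000 / 141.288 = 113,244 s ≈ 31.5 hours.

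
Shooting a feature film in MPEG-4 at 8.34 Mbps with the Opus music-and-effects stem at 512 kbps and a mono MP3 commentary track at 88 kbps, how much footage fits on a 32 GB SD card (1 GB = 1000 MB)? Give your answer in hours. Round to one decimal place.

Audio total: 512 + 88 = 600 kbps = 0.600 Mbps.
Total bitrate: 8.34 + 0.600 = 8.940 Mbps.
Capacity: 32 GB = 256,000 Mb.
Recording time: 256,000 / 8.940 = 28,635 s ≈ 7.95 hours.

8.0 hours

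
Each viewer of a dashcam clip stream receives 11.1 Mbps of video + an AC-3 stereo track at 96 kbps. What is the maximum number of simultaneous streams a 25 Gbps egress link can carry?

2232

Audio: 96 kbps = 0.096 Mbps.
Per-viewer media rate: 11.196 Mbps.
25 Gbps = 25,000 Mbps; 25,000 / 11.196 = 2232.94 → 2232 viewers.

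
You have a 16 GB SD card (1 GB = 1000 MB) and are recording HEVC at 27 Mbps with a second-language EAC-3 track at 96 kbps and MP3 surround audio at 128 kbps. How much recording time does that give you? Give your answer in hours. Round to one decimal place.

1.3 hours

Audio total: 96 + 128 = 224 kbps = 0.224 Mbps.
Total bitrate: 27 + 0.224 = 27.224 Mbps.
Capacity: 16 GB = 128,000 Mb.
Recording time: 128,000 / 27.224 = 4,702 s ≈ 1.31 hours.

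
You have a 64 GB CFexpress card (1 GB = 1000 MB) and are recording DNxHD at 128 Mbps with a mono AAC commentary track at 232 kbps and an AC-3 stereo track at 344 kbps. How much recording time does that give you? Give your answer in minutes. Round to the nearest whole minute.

Audio total: 232 + 344 = 576 kbps = 0.576 Mbps.
Total bitrate: 128 + 0.576 = 128.576 Mbps.
Capacity: 64 GB = 512,000 Mb.
Recording time: 512,000 / 128.576 = 3,982 s ≈ 66.4 minutes.

66 minutes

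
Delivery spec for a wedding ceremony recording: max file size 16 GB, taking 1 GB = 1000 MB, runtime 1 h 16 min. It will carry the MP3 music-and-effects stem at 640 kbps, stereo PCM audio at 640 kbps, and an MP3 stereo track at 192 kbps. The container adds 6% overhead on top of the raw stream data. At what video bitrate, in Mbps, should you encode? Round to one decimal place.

25.0 Mbps

Budget: 16 GB = 128000.0 Mb.
Stream payload after overhead: 128000.0 / 1.06 = 120754.7 Mb.
1 h 16 min = 76 min = 4560 s
Total bitrate budget: 120754.7 Mb / 4560 s = 26.481 Mbps.
Audio total: 640 + 640 + 192 = 1472 kbps = 1.472 Mbps.
Video: 26.481 − 1.472 = 25.009 Mbps.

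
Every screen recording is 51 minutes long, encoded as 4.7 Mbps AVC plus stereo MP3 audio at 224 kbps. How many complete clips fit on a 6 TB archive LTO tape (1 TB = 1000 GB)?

3185

51 min = 3060 s
Audio: 224 kbps = 0.224 Mbps.
Total bitrate: 4.924 Mbps.
Per item: 4.924 Mbps × 3060 s = 15,067 Mb = 1,883 MB.
Capacity: 6 TB = 48,000,000 Mb; 3185.68 items → 3185 complete.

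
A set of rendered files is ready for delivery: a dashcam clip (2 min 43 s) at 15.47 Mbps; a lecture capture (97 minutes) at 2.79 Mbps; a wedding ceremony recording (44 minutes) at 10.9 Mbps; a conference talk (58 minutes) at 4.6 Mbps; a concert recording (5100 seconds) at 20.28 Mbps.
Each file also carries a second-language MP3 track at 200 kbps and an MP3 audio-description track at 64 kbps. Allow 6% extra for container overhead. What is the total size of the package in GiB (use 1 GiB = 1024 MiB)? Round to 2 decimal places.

Audio total: 200 + 64 = 264 kbps = 0.264 Mbps.
dashcam clip: 15.734 Mbps × 163 s × 1.06 = 2718.5 Mb
lecture capture: 3.054 Mbps × 5820 s × 1.06 = 18840.7 Mb
wedding ceremony recording: 11.164 Mbps × 2640 s × 1.06 = 31241.3 Mb
conference talk: 4.864 Mbps × 3480 s × 1.06 = 17942.3 Mb
concert recording: 20.544 Mbps × 5100 s × 1.06 = 111060.9 Mb
Total: 181803.8 Mb = 22725.5 MB.
= 21.16 GiB.

21.16 GiB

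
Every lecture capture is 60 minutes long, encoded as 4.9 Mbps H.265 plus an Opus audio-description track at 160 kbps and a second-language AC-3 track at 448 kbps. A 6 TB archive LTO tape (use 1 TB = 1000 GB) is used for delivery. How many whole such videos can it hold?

60 min = 3600 s
Audio total: 160 + 448 = 608 kbps = 0.608 Mbps.
Total bitrate: 5.508 Mbps.
Per item: 5.508 Mbps × 3600 s = 19,829 Mb = 2,479 MB.
Capacity: 6 TB = 48,000,000 Mb; 2420.72 items → 2420 complete.

2420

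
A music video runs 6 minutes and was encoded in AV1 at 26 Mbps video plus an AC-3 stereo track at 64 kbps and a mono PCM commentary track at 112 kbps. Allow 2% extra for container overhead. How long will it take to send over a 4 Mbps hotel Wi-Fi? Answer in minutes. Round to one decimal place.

40.0 minutes

6 min = 360 s
Audio total: 64 + 112 = 176 kbps = 0.176 Mbps.
Total bitrate: 26.176 Mbps.
File: 26.176 Mbps × 360 s = 9423.4 Mb.
With 2% container overhead: ×1.02. → 9611.8 Mb.
At 4 Mbps: 9611.8 / 4 = 2403.0 s ≈ 40 minutes.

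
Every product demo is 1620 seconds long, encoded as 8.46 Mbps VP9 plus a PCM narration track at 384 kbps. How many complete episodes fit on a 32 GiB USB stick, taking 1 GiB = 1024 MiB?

19

Audio: 384 kbps = 0.384 Mbps.
Total bitrate: 8.844 Mbps.
Per item: 8.844 Mbps × 1620 s = 14,327 Mb = 1,791 MB.
Capacity: 32 GiB = 274,878 Mb; 19.19 items → 19 complete.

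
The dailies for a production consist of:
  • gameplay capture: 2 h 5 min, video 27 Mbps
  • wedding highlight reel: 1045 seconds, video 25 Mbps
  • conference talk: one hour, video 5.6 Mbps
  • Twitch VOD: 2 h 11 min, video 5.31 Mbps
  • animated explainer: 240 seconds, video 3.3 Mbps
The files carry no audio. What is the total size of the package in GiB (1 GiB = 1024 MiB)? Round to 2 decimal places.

gameplay capture: 27.000 Mbps × 7500 s = 202500.0 Mb
wedding highlight reel: 25.000 Mbps × 1045 s = 26125.0 Mb
conference talk: 5.600 Mbps × 3600 s = 20160.0 Mb
Twitch VOD: 5.310 Mbps × 7860 s = 41736.6 Mb
animated explainer: 3.300 Mbps × 240 s = 792.0 Mb
Total: 291313.6 Mb = 36414.2 MB.
= 33.91 GiB.

33.91 GiB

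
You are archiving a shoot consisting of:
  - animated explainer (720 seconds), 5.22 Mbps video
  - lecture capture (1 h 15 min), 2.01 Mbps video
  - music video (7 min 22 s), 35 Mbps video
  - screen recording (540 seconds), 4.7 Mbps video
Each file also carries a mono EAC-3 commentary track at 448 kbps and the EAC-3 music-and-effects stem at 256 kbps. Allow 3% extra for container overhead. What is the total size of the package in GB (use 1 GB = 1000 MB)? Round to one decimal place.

Audio total: 448 + 256 = 704 kbps = 0.704 Mbps.
animated explainer: 5.924 Mbps × 720 s × 1.03 = 4393.2 Mb
lecture capture: 2.714 Mbps × 4500 s × 1.03 = 12579.4 Mb
music video: 35.704 Mbps × 442 s × 1.03 = 16254.6 Mb
screen recording: 5.404 Mbps × 540 s × 1.03 = 3005.7 Mb
Total: 36232.9 Mb = 4529.1 MB.
= 4.529 GB.

4.5 GB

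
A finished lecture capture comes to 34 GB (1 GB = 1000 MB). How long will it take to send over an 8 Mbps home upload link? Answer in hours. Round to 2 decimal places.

File: 34 GB = 272000.0 Mb.
At 8 Mbps: 272000.0 / 8 = 34000.0 s ≈ 9.44 hours.

9.44 hours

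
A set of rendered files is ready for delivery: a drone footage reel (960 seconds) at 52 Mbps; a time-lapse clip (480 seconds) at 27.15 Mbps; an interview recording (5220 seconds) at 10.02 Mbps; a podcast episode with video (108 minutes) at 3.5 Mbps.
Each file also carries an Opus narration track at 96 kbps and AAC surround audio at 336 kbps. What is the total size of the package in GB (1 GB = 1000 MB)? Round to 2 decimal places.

Audio total: 96 + 336 = 432 kbps = 0.432 Mbps.
drone footage reel: 52.432 Mbps × 960 s = 50334.7 Mb
time-lapse clip: 27.582 Mbps × 480 s = 13239.4 Mb
interview recording: 10.452 Mbps × 5220 s = 54559.4 Mb
podcast episode with video: 3.932 Mbps × 6480 s = 25479.4 Mb
Total: 143612.9 Mb = 17951.6 MB.
= 17.95 GB.

17.95 GB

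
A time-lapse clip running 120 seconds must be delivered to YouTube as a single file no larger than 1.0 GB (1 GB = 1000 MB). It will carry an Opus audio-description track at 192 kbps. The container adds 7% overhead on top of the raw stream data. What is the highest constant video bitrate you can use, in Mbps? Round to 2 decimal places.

62.11 Mbps

Budget: 1.0 GB = 8000.0 Mb.
Stream payload after overhead: 8000.0 / 1.07 = 7476.6 Mb.
Total bitrate budget: 7476.6 Mb / 120 s = 62.305 Mbps.
Audio: 192 kbps = 0.192 Mbps.
Video: 62.305 − 0.192 = 62.113 Mbps.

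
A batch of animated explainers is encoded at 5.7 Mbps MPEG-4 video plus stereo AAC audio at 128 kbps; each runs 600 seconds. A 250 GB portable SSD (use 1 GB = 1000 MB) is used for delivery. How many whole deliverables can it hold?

571

Audio: 128 kbps = 0.128 Mbps.
Total bitrate: 5.828 Mbps.
Per item: 5.828 Mbps × 600 s = 3,497 Mb = 437.1 MB.
Capacity: 250 GB = 2,000,000 Mb; 571.95 items → 571 complete.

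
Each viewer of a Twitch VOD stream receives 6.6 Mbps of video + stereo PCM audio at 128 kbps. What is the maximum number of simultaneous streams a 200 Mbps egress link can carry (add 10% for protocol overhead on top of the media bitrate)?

Audio: 128 kbps = 0.128 Mbps.
Per-viewer media rate: 6.728 Mbps.
On the wire with 10% overhead: 7.401 Mbps.
200 Mbps = 200.0 Mbps; 200.0 / 7.401 = 27.02 → 27 viewers.

27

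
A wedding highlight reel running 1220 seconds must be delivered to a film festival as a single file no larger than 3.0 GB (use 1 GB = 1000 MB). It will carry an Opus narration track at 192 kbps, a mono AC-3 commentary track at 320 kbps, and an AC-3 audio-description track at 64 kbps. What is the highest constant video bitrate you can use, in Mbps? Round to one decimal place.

19.1 Mbps

Budget: 3.0 GB = 24000.0 Mb.
Total bitrate budget: 24000.0 Mb / 1220 s = 19.672 Mbps.
Audio total: 192 + 320 + 64 = 576 kbps = 0.576 Mbps.
Video: 19.672 − 0.576 = 19.096 Mbps.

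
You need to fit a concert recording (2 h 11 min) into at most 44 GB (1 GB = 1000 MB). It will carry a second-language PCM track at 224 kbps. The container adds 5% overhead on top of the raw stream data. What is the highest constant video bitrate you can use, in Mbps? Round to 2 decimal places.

42.43 Mbps

Budget: 44 GB = 352000.0 Mb.
Stream payload after overhead: 352000.0 / 1.05 = 335238.1 Mb.
2 h 11 min = 131 min = 7860 s
Total bitrate budget: 335238.1 Mb / 7860 s = 42.651 Mbps.
Audio: 224 kbps = 0.224 Mbps.
Video: 42.651 − 0.224 = 42.427 Mbps.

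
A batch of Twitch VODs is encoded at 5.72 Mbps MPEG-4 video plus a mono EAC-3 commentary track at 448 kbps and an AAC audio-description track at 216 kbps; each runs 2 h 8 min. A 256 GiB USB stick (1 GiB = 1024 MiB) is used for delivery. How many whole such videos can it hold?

44

2 h 8 min = 128 min = 7680 s
Audio total: 448 + 216 = 664 kbps = 0.664 Mbps.
Total bitrate: 6.384 Mbps.
Per item: 6.384 Mbps × 7680 s = 49,029 Mb = 6,129 MB.
Capacity: 256 GiB = 2,199,023 Mb; 44.85 items → 44 complete.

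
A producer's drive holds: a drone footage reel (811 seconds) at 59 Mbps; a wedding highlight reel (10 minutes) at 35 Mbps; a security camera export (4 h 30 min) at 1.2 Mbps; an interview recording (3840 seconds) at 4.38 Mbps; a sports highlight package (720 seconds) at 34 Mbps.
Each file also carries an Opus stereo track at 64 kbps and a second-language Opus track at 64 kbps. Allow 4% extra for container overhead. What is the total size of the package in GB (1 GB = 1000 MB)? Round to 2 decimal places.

17.22 GB

Audio total: 64 + 64 = 128 kbps = 0.128 Mbps.
drone footage reel: 59.128 Mbps × 811 s × 1.04 = 49870.9 Mb
wedding highlight reel: 35.128 Mbps × 600 s × 1.04 = 21919.9 Mb
security camera export: 1.328 Mbps × 16200 s × 1.04 = 22374.1 Mb
interview recording: 4.508 Mbps × 3840 s × 1.04 = 18003.1 Mb
sports highlight package: 34.128 Mbps × 720 s × 1.04 = 25555.0 Mb
Total: 137723.1 Mb = 17215.4 MB.
= 17.22 GB.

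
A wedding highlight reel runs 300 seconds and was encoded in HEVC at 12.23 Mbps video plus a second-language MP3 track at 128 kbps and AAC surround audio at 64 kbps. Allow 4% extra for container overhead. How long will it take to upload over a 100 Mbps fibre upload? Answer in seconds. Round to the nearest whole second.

39 seconds

Audio total: 128 + 64 = 192 kbps = 0.192 Mbps.
Total bitrate: 12.422 Mbps.
File: 12.422 Mbps × 300 s = 3726.6 Mb.
With 4% container overhead: ×1.04. → 3875.7 Mb.
At 100 Mbps: 3875.7 / 100 = 38.8 s ≈ 38.8 seconds.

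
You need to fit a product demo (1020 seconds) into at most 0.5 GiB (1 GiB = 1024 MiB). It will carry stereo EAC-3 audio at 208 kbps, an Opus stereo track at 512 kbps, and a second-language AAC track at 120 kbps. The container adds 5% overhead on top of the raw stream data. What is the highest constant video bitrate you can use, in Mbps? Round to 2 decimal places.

Budget: 0.5 GiB = 4295.0 Mb.
Stream payload after overhead: 4295.0 / 1.05 = 4090.4 Mb.
Total bitrate budget: 4090.4 Mb / 1020 s = 4.010 Mbps.
Audio total: 208 + 512 + 120 = 840 kbps = 0.840 Mbps.
Video: 4.010 − 0.840 = 3.170 Mbps.

3.17 Mbps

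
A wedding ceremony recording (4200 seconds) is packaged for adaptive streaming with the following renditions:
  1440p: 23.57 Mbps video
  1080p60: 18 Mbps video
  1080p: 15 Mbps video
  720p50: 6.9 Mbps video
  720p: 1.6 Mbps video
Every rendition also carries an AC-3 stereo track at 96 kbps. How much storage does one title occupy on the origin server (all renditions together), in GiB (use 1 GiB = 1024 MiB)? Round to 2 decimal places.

32.05 GiB

Audio: 96 kbps = 0.096 Mbps.
Sum of rendition bitrates: (23.57+0.096) + (18+0.096) + (15+0.096) + (6.9+0.096) + (1.6+0.096) = 65.550 Mbps.
× 4200 s = 275,310 Mb = 34,414 MB = 32.05 GiB.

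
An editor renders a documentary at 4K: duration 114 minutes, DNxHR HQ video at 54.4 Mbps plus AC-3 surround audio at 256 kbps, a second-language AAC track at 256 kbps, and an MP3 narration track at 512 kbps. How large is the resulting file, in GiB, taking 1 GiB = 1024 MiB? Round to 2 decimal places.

44.13 GiB

114 min = 6840 s
Audio total: 256 + 256 + 512 = 1024 kbps = 1.024 Mbps.
Total bitrate: 54.4 + 1.024 = 55.424 Mbps.
Stream data: 55.424 Mbps × 6840 s = 379100.2 Mb.
379,100 Mb = 47,387,520,000 bytes ÷ 1,073,741,824 = 44.13 GiB.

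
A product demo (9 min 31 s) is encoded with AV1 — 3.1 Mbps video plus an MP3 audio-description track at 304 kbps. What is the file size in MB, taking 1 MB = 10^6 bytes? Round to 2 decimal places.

242.96 MB

9 min 31 s = 571 s
Audio: 304 kbps = 0.304 Mbps.
Total bitrate: 3.1 + 0.304 = 3.404 Mbps.
Stream data: 3.404 Mbps × 571 s = 1943.7 Mb.
1,944 Mb ÷ 8 = 243.0 MB → 243.0 MB.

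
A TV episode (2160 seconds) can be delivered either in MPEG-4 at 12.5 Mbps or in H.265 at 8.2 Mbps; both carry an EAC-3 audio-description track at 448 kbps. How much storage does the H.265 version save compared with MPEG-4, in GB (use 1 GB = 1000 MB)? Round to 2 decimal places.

1.16 GB

Audio: 448 kbps = 0.448 Mbps.
MPEG-4: 12.948 Mbps × 2160 s = 27967.7 Mb = 3.496 GB.
H.265: 8.648 Mbps × 2160 s = 18679.7 Mb = 2.335 GB.
Saving: 3.496 − 2.335 = 1.161 GB.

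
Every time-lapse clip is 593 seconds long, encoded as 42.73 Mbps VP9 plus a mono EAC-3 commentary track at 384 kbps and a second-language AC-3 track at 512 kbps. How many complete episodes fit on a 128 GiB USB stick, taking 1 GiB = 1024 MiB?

42

Audio total: 384 + 512 = 896 kbps = 0.896 Mbps.
Total bitrate: 43.626 Mbps.
Per item: 43.626 Mbps × 593 s = 25,870 Mb = 3,234 MB.
Capacity: 128 GiB = 1,099,512 Mb; 42.50 items → 42 complete.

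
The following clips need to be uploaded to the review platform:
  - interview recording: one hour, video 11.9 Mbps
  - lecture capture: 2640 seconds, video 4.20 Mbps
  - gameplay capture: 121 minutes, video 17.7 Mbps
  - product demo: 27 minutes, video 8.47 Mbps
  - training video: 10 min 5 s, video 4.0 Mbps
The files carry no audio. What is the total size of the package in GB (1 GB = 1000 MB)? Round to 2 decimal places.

24.82 GB

interview recording: 11.900 Mbps × 3600 s = 42840.0 Mb
lecture capture: 4.200 Mbps × 2640 s = 11088.0 Mb
gameplay capture: 17.700 Mbps × 7260 s = 128502.0 Mb
product demo: 8.470 Mbps × 1620 s = 13721.4 Mb
training video: 4.000 Mbps × 605 s = 2420.0 Mb
Total: 198571.4 Mb = 24821.4 MB.
= 24.82 GB.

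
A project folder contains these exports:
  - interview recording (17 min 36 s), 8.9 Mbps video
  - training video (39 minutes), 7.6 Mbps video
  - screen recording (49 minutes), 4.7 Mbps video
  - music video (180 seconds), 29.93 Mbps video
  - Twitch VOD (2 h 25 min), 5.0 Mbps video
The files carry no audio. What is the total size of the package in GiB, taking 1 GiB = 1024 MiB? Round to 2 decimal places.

interview recording: 8.900 Mbps × 1056 s = 9398.4 Mb
training video: 7.600 Mbps × 2340 s = 17784.0 Mb
screen recording: 4.700 Mbps × 2940 s = 13818.0 Mb
music video: 29.930 Mbps × 180 s = 5387.4 Mb
Twitch VOD: 5.000 Mbps × 8700 s = 43500.0 Mb
Total: 89887.8 Mb = 11236.0 MB.
= 10.46 GiB.

10.46 GiB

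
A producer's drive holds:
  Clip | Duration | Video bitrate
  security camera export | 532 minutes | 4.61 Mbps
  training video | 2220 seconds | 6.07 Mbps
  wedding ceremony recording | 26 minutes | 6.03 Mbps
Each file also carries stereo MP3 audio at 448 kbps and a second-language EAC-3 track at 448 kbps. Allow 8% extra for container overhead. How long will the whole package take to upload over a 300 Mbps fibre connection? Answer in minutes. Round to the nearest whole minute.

Audio total: 448 + 448 = 896 kbps = 0.896 Mbps.
security camera export: 5.506 Mbps × 31920 s × 1.08 = 189811.6 Mb
training video: 6.966 Mbps × 2220 s × 1.08 = 16701.7 Mb
wedding ceremony recording: 6.926 Mbps × 1560 s × 1.08 = 11668.9 Mb
Total: 218182.2 Mb = 27272.8 MB.
At 300 Mbps: 218182.2 / 300 = 727 s ≈ 12.1 minutes.

12 minutes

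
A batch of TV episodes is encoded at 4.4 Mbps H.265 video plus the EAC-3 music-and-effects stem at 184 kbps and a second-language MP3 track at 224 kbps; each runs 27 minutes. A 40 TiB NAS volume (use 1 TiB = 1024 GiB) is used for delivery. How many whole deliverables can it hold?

45172

27 min = 1620 s
Audio total: 184 + 224 = 408 kbps = 0.408 Mbps.
Total bitrate: 4.808 Mbps.
Per item: 4.808 Mbps × 1620 s = 7,789 Mb = 973.6 MB.
Capacity: 40 TiB = 351,843,721 Mb; 45172.11 items → 45172 complete.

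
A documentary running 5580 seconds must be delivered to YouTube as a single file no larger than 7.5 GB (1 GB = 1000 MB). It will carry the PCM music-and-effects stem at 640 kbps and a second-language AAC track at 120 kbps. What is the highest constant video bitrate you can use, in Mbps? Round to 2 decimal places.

Budget: 7.5 GB = 60000.0 Mb.
Total bitrate budget: 60000.0 Mb / 5580 s = 10.753 Mbps.
Audio total: 640 + 120 = 760 kbps = 0.760 Mbps.
Video: 10.753 − 0.760 = 9.993 Mbps.

9.99 Mbps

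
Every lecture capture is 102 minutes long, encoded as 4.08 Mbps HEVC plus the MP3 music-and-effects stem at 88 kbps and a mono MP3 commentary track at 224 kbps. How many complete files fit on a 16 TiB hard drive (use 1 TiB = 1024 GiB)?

102 min = 6120 s
Audio total: 88 + 224 = 312 kbps = 0.312 Mbps.
Total bitrate: 4.392 Mbps.
Per item: 4.392 Mbps × 6120 s = 26,879 Mb = 3,360 MB.
Capacity: 16 TiB = 140,737,488 Mb; 5235.96 items → 5235 complete.

5235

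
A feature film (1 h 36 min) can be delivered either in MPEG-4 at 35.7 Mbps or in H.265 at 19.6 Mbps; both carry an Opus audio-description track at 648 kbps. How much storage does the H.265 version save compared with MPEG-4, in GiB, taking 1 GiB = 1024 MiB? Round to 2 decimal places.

1 h 36 min = 96 min = 5760 s
Audio: 648 kbps = 0.648 Mbps.
MPEG-4: 36.348 Mbps × 5760 s = 209364.5 Mb = 24.373 GiB.
H.265: 20.248 Mbps × 5760 s = 116628.5 Mb = 13.577 GiB.
Saving: 24.373 − 13.577 = 10.796 GiB.

10.80 GiB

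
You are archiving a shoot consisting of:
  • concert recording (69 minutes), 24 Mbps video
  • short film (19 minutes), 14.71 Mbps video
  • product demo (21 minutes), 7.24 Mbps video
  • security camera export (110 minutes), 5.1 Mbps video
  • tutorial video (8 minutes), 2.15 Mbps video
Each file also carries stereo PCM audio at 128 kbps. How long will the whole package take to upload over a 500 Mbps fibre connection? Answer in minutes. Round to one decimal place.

5.4 minutes

Audio: 128 kbps = 0.128 Mbps.
concert recording: 24.128 Mbps × 4140 s = 99889.9 Mb
short film: 14.838 Mbps × 1140 s = 16915.3 Mb
product demo: 7.368 Mbps × 1260 s = 9283.7 Mb
security camera export: 5.228 Mbps × 6600 s = 34504.8 Mb
tutorial video: 2.278 Mbps × 480 s = 1093.4 Mb
Total: 161687.2 Mb = 20210.9 MB.
At 500 Mbps: 161687.2 / 500 = 323 s ≈ 5.39 minutes.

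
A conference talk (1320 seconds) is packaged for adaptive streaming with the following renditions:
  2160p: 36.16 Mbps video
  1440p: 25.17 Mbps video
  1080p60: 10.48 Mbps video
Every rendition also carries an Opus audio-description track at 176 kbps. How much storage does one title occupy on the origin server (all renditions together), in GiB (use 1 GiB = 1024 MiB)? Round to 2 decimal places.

Audio: 176 kbps = 0.176 Mbps.
Sum of rendition bitrates: (36.16+0.176) + (25.17+0.176) + (10.48+0.176) = 72.338 Mbps.
× 1320 s = 95,486 Mb = 11,936 MB = 11.12 GiB.

11.12 GiB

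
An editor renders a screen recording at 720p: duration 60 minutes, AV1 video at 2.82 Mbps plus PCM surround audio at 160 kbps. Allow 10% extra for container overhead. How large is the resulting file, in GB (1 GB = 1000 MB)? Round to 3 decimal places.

1.475 GB

60 min = 3600 s
Audio: 160 kbps = 0.160 Mbps.
Total bitrate: 2.82 + 0.160 = 2.980 Mbps.
Stream data: 2.980 Mbps × 3600 s = 10728.0 Mb.
With 10% container overhead: ×1.10.
11,801 Mb ÷ 8 = 1,475 MB → 1.475 GB.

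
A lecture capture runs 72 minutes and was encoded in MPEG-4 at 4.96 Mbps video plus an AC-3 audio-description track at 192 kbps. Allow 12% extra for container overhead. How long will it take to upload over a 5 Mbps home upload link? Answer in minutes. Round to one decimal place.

83.1 minutes

72 min = 4320 s
Audio: 192 kbps = 0.192 Mbps.
Total bitrate: 5.152 Mbps.
File: 5.152 Mbps × 4320 s = 22256.6 Mb.
With 12% container overhead: ×1.12. → 24927.4 Mb.
At 5 Mbps: 24927.4 / 5 = 4985.5 s ≈ 83.1 minutes.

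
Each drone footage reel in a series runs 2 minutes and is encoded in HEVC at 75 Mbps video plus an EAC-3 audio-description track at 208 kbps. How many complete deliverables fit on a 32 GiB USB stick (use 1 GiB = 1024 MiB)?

30

2 min = 120 s
Audio: 208 kbps = 0.208 Mbps.
Total bitrate: 75.208 Mbps.
Per item: 75.208 Mbps × 120 s = 9,025 Mb = 1,128 MB.
Capacity: 32 GiB = 274,878 Mb; 30.46 items → 30 complete.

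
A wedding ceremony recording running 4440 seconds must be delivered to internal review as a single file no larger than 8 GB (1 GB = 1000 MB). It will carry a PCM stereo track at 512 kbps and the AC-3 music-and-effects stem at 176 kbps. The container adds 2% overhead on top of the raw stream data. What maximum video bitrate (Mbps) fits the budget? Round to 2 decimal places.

Budget: 8 GB = 64000.0 Mb.
Stream payload after overhead: 64000.0 / 1.02 = 62745.1 Mb.
Total bitrate budget: 62745.1 Mb / 4440 s = 14.132 Mbps.
Audio total: 512 + 176 = 688 kbps = 0.688 Mbps.
Video: 14.132 − 0.688 = 13.444 Mbps.

13.44 Mbps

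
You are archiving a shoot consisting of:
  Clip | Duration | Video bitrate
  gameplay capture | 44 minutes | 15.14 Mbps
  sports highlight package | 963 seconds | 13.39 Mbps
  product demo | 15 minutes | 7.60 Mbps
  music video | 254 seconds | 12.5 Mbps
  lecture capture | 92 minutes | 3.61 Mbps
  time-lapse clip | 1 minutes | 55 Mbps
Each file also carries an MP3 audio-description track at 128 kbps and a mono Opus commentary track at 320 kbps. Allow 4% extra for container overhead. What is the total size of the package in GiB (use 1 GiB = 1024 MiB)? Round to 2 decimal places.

10.99 GiB

Audio total: 128 + 320 = 448 kbps = 0.448 Mbps.
gameplay capture: 15.588 Mbps × 2640 s × 1.04 = 42798.4 Mb
sports highlight package: 13.838 Mbps × 963 s × 1.04 = 13859.0 Mb
product demo: 8.048 Mbps × 900 s × 1.04 = 7532.9 Mb
music video: 12.948 Mbps × 254 s × 1.04 = 3420.3 Mb
lecture capture: 4.058 Mbps × 5520 s × 1.04 = 23296.2 Mb
time-lapse clip: 55.448 Mbps × 60 s × 1.04 = 3460.0 Mb
Total: 94366.8 Mb = 11795.9 MB.
= 10.99 GiB.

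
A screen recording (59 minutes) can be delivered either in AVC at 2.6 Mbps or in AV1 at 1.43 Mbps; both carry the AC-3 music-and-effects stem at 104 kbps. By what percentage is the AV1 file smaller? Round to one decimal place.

43.3%

59 min = 3540 s
Audio: 104 kbps = 0.104 Mbps.
AVC: 2.704 Mbps × 3540 s = 9572.2 Mb = 1.197 GB.
AV1: 1.534 Mbps × 3540 s = 5430.4 Mb = 0.679 GB.
Reduction: (1 − 0.679/1.197) × 100 = 43.27%.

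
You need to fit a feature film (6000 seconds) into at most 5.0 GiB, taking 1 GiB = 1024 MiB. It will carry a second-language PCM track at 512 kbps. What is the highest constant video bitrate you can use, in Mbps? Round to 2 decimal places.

6.65 Mbps

Budget: 5.0 GiB = 42949.7 Mb.
Total bitrate budget: 42949.7 Mb / 6000 s = 7.158 Mbps.
Audio: 512 kbps = 0.512 Mbps.
Video: 7.158 − 0.512 = 6.646 Mbps.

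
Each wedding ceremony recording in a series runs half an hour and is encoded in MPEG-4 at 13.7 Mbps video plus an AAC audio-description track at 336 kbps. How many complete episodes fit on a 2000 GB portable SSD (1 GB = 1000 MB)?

30 min = 1800 s
Audio: 336 kbps = 0.336 Mbps.
Total bitrate: 14.036 Mbps.
Per item: 14.036 Mbps × 1800 s = 25,265 Mb = 3,158 MB.
Capacity: 2000 GB = 16,000,000 Mb; 633.29 items → 633 complete.

633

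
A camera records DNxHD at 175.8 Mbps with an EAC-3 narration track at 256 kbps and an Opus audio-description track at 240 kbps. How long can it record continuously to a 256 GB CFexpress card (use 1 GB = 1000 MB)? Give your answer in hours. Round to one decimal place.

Audio total: 256 + 240 = 496 kbps = 0.496 Mbps.
Total bitrate: 175.8 + 0.496 = 176.296 Mbps.
Capacity: 256 GB = 2,048,000 Mb.
Recording time: 2,048,000 / 176.296 = 11,617 s ≈ 3.23 hours.

3.2 hours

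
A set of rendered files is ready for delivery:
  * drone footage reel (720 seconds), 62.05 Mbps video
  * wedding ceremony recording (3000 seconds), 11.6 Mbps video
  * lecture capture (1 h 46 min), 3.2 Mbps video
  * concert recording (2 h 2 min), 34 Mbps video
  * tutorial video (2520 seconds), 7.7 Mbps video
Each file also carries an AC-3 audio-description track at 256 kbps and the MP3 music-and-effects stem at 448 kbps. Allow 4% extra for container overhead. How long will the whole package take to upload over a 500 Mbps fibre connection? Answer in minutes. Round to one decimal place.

13.2 minutes

Audio total: 256 + 448 = 704 kbps = 0.704 Mbps.
drone footage reel: 62.754 Mbps × 720 s × 1.04 = 46990.2 Mb
wedding ceremony recording: 12.304 Mbps × 3000 s × 1.04 = 38388.5 Mb
lecture capture: 3.904 Mbps × 6360 s × 1.04 = 25822.6 Mb
concert recording: 34.704 Mbps × 7320 s × 1.04 = 264194.6 Mb
tutorial video: 8.404 Mbps × 2520 s × 1.04 = 22025.2 Mb
Total: 397421.1 Mb = 49677.6 MB.
At 500 Mbps: 397421.1 / 500 = 795 s ≈ 13.2 minutes.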